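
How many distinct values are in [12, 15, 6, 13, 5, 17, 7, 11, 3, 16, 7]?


List all unique values:
Distinct values: [3, 5, 6, 7, 11, 12, 13, 15, 16, 17]
Count = 10
Final answer: 10


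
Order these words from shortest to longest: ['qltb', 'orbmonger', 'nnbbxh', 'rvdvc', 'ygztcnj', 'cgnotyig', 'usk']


Compute lengths:
  'qltb' has length 4
  'orbmonger' has length 9
  'nnbbxh' has length 6
  'rvdvc' has length 5
  'ygztcnj' has length 7
  'cgnotyig' has length 8
  'usk' has length 3
Lengths in increasing order: 3 < 4 < 5 < 6 < 7 < 8 < 9
Listing the words in that order gives the answer.
Final answer: ['usk', 'qltb', 'rvdvc', 'nnbbxh', 'ygztcnj', 'cgnotyig', 'orbmonger']


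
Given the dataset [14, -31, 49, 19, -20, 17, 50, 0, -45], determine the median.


First, sort the list: [-45, -31, -20, 0, 14, 17, 19, 49, 50]
The list has 9 elements (odd count).
The middle index is 4 (0-based), and the element there is 14.
Final answer: 14


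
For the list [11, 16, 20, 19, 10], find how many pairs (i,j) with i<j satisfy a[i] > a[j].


For each element, count the later elements that are smaller than it:
  11 (index 0): smaller elements after it = [10] -> 1
  16 (index 1): smaller elements after it = [10] -> 1
  20 (index 2): smaller elements after it = [19, 10] -> 2
  19 (index 3): smaller elements after it = [10] -> 1
Total inversions = 1 + 1 + 2 + 1 = 5
Final answer: 5


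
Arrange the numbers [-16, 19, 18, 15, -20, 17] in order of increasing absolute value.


Compute absolute values:
  |-16| = 16
  |19| = 19
  |18| = 18
  |15| = 15
  |-20| = 20
  |17| = 17
Absolute values in increasing order: 15 < 16 < 17 < 18 < 19 < 20
Listing the original numbers in that order gives the answer.
Final answer: [15, -16, 17, 18, 19, -20]


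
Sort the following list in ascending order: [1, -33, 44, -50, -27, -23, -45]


Original list: [1, -33, 44, -50, -27, -23, -45]
Repeatedly take the smallest remaining element:
  Remaining [1, -33, 44, -50, -27, -23, -45] -> smallest is -50
  Remaining [1, -33, 44, -27, -23, -45] -> smallest is -45
  Remaining [1, -33, 44, -27, -23] -> smallest is -33
  Remaining [1, 44, -27, -23] -> smallest is -27
  Remaining [1, 44, -23] -> smallest is -23
  Remaining [1, 44] -> smallest is 1
  Remaining [44] -> smallest is 44
Collecting the picks in order gives the sorted list.
Final answer: [-50, -45, -33, -27, -23, 1, 44]


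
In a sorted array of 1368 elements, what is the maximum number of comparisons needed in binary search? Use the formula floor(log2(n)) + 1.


Binary search halves the search space each step.
Maximum comparisons = floor(log2(1368)) + 1
log2(1368) = 10.4179
floor(log2(1368)) = 10, so 10 + 1 = 11
Final answer: 11


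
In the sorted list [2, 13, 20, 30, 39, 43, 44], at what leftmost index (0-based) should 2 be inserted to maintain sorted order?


List is sorted: [2, 13, 20, 30, 39, 43, 44]
We need the leftmost position where 2 can be inserted, i.e. the first index whose element is >= 2 (or the end of the list if none is).
Binary search with low=0, high=7 (0-based indices):
  low=0, high=7, mid=3: a[3]=30 >= 2, so high = 3
  low=0, high=3, mid=1: a[1]=13 >= 2, so high = 1
  low=0, high=1, mid=0: a[0]=2 >= 2, so high = 0
Now low = high = 0, so the insertion index is 0.
Final answer: 0


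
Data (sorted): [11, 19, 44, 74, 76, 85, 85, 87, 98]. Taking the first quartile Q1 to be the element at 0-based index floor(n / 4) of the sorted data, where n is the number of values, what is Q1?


The list has n = 9 elements.
Q1 index = floor(9 / 4) = floor(2.25) = 2
Counting from index 0 in the sorted data, the element at index 2 is 44.
Final answer: 44


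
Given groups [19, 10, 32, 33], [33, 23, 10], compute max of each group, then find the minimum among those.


Find max of each group:
  Group 1: [19, 10, 32, 33] -> max = 33
  Group 2: [33, 23, 10] -> max = 33
Maxes: [33, 33]
Minimum of maxes = 33
Final answer: 33


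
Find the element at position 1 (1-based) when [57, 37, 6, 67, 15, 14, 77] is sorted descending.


Sort descending: [77, 67, 57, 37, 15, 14, 6]
The 1st element (1-indexed) is at index 0.
Value = 77
Final answer: 77


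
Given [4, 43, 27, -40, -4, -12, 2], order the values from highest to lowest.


Original list: [4, 43, 27, -40, -4, -12, 2]
Repeatedly take the largest remaining element:
  Remaining [4, 43, 27, -40, -4, -12, 2] -> largest is 43
  Remaining [4, 27, -40, -4, -12, 2] -> largest is 27
  Remaining [4, -40, -4, -12, 2] -> largest is 4
  Remaining [-40, -4, -12, 2] -> largest is 2
  Remaining [-40, -4, -12] -> largest is -4
  Remaining [-40, -12] -> largest is -12
  Remaining [-40] -> largest is -40
Collecting the picks in order gives the descending list.
Final answer: [43, 27, 4, 2, -4, -12, -40]


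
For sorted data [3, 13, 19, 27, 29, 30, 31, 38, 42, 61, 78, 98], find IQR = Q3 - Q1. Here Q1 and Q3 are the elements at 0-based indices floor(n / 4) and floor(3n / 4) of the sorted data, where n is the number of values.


The data has n = 12 elements.
Q1 index = floor(12 / 4) = floor(3) = 3; Q3 index = floor(3 * 12 / 4) = floor(9) = 9
Q1 = element at index 3 = 27
Q3 = element at index 9 = 61
IQR = 61 - 27 = 34
Final answer: 34


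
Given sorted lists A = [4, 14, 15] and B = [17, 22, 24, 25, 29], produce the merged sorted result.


List A: [4, 14, 15]
List B: [17, 22, 24, 25, 29]
Repeatedly compare the front elements and take the smaller:
  4 vs 17 -> take 4
  14 vs 17 -> take 14
  15 vs 17 -> take 15
  A is exhausted; append the rest of B: [17, 22, 24, 25, 29]
Final answer: [4, 14, 15, 17, 22, 24, 25, 29]


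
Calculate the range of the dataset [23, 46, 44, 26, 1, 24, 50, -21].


Maximum value: 50
Minimum value: -21
Range = 50 - (-21) = 71
Final answer: 71


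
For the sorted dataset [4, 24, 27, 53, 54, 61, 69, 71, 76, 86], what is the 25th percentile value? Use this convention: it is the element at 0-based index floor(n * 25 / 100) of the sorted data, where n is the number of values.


The dataset has n = 10 elements.
Index = floor(10 * 25 / 100) = floor(250 / 100) = floor(2.5) = 2
Counting from index 0 in the sorted data, the element at index 2 is 27.
Final answer: 27


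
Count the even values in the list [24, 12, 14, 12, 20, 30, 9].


Check each element:
  24 is even
  12 is even
  14 is even
  12 is even
  20 is even
  30 is even
  9 is odd
Evens: [24, 12, 14, 12, 20, 30]
Count of evens = 6
Final answer: 6


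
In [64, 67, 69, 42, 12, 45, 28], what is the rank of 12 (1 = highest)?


Sort descending: [69, 67, 64, 45, 42, 28, 12]
Find 12 in the sorted list.
12 is at position 7.
Final answer: 7


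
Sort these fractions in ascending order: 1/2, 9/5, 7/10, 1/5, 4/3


Convert to decimal for comparison:
  1/2 = 0.5
  9/5 = 1.8
  7/10 = 0.7
  1/5 = 0.2
  4/3 = 1.3333
Decimals in increasing order: 0.2 < 0.5 < 0.7 < 1.3333 < 1.8
Writing each back as its fraction gives the sorted order.
Final answer: 1/5, 1/2, 7/10, 4/3, 9/5


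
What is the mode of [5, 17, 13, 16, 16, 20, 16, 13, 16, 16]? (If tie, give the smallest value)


Count the frequency of each value:
  5 appears 1 time(s)
  13 appears 2 time(s)
  16 appears 5 time(s)
  17 appears 1 time(s)
  20 appears 1 time(s)
Maximum frequency is 5.
Only 16 reaches that frequency, so it is the mode.
Final answer: 16


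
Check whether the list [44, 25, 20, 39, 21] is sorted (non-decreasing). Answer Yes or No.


Check consecutive pairs:
  44 <= 25? False
  25 <= 20? False
  20 <= 39? True
  39 <= 21? False
3 consecutive pair(s) are out of order, so the list is not sorted.
Final answer: No


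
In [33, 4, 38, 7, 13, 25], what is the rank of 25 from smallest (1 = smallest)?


Sort ascending: [4, 7, 13, 25, 33, 38]
Find 25 in the sorted list.
25 is at position 4 (1-indexed).
Final answer: 4


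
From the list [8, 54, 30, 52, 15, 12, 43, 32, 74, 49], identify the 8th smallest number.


Sort ascending: [8, 12, 15, 30, 32, 43, 49, 52, 54, 74]
The 8th element (1-indexed) is at index 7.
Value = 52
Final answer: 52


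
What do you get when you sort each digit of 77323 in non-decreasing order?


The number 77323 has digits: 7, 7, 3, 2, 3
Sorted: 2, 3, 3, 7, 7
Joining the sorted digits gives the result.
Final answer: 23377


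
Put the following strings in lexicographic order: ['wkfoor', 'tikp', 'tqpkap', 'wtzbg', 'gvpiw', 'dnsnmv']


Compare strings character by character (the first differing letter decides):
  'dnsnmv' < 'gvpiw' since 'd' < 'g' at position 1
  'gvpiw' < 'tikp' since 'g' < 't' at position 1
  'tikp' < 'tqpkap' since 'i' < 'q' at position 2
  'tqpkap' < 'wkfoor' since 't' < 'w' at position 1
  'wkfoor' < 'wtzbg' since 'k' < 't' at position 2
Chaining these comparisons gives the alphabetical order.
Final answer: ['dnsnmv', 'gvpiw', 'tikp', 'tqpkap', 'wkfoor', 'wtzbg']


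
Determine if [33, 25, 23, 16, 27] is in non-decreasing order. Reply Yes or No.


Check consecutive pairs:
  33 <= 25? False
  25 <= 23? False
  23 <= 16? False
  16 <= 27? True
3 consecutive pair(s) are out of order, so the list is not sorted.
Final answer: No


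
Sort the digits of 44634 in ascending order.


The number 44634 has digits: 4, 4, 6, 3, 4
Sorted: 3, 4, 4, 4, 6
Joining the sorted digits gives the result.
Final answer: 34446


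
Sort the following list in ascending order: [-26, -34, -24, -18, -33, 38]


Original list: [-26, -34, -24, -18, -33, 38]
Repeatedly take the smallest remaining element:
  Remaining [-26, -34, -24, -18, -33, 38] -> smallest is -34
  Remaining [-26, -24, -18, -33, 38] -> smallest is -33
  Remaining [-26, -24, -18, 38] -> smallest is -26
  Remaining [-24, -18, 38] -> smallest is -24
  Remaining [-18, 38] -> smallest is -18
  Remaining [38] -> smallest is 38
Collecting the picks in order gives the sorted list.
Final answer: [-34, -33, -26, -24, -18, 38]


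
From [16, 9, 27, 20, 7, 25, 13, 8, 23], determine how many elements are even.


Check each element:
  16 is even
  9 is odd
  27 is odd
  20 is even
  7 is odd
  25 is odd
  13 is odd
  8 is even
  23 is odd
Evens: [16, 20, 8]
Count of evens = 3
Final answer: 3


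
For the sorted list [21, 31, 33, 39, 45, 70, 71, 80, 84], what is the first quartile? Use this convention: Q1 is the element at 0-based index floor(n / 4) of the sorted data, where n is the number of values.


The list has n = 9 elements.
Q1 index = floor(9 / 4) = floor(2.25) = 2
Counting from index 0 in the sorted data, the element at index 2 is 33.
Final answer: 33


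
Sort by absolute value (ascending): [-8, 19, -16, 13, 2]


Compute absolute values:
  |-8| = 8
  |19| = 19
  |-16| = 16
  |13| = 13
  |2| = 2
Absolute values in increasing order: 2 < 8 < 13 < 16 < 19
Listing the original numbers in that order gives the answer.
Final answer: [2, -8, 13, -16, 19]


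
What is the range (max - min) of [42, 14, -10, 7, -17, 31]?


Maximum value: 42
Minimum value: -17
Range = 42 - (-17) = 59
Final answer: 59


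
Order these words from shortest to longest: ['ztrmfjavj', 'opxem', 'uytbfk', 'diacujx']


Compute lengths:
  'ztrmfjavj' has length 9
  'opxem' has length 5
  'uytbfk' has length 6
  'diacujx' has length 7
Lengths in increasing order: 5 < 6 < 7 < 9
Listing the words in that order gives the answer.
Final answer: ['opxem', 'uytbfk', 'diacujx', 'ztrmfjavj']


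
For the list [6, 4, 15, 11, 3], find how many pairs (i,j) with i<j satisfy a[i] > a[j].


For each element, count the later elements that are smaller than it:
  6 (index 0): smaller elements after it = [4, 3] -> 2
  4 (index 1): smaller elements after it = [3] -> 1
  15 (index 2): smaller elements after it = [11, 3] -> 2
  11 (index 3): smaller elements after it = [3] -> 1
Total inversions = 2 + 1 + 2 + 1 = 6
Final answer: 6


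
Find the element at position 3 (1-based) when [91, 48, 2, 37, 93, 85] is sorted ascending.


Sort ascending: [2, 37, 48, 85, 91, 93]
The 3rd element (1-indexed) is at index 2.
Value = 48
Final answer: 48


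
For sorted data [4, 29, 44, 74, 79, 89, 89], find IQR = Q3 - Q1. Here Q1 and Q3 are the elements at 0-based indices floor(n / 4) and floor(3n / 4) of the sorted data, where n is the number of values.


The data has n = 7 elements.
Q1 index = floor(7 / 4) = floor(1.75) = 1; Q3 index = floor(3 * 7 / 4) = floor(5.25) = 5
Q1 = element at index 1 = 29
Q3 = element at index 5 = 89
IQR = 89 - 29 = 60
Final answer: 60


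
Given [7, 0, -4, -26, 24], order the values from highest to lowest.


Original list: [7, 0, -4, -26, 24]
Repeatedly take the largest remaining element:
  Remaining [7, 0, -4, -26, 24] -> largest is 24
  Remaining [7, 0, -4, -26] -> largest is 7
  Remaining [0, -4, -26] -> largest is 0
  Remaining [-4, -26] -> largest is -4
  Remaining [-26] -> largest is -26
Collecting the picks in order gives the descending list.
Final answer: [24, 7, 0, -4, -26]


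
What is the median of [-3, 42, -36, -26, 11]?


First, sort the list: [-36, -26, -3, 11, 42]
The list has 5 elements (odd count).
The middle index is 2 (0-based), and the element there is -3.
Final answer: -3


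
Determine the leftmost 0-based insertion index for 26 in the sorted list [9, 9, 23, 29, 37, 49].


List is sorted: [9, 9, 23, 29, 37, 49]
We need the leftmost position where 26 can be inserted, i.e. the first index whose element is >= 26 (or the end of the list if none is).
Binary search with low=0, high=6 (0-based indices):
  low=0, high=6, mid=3: a[3]=29 >= 26, so high = 3
  low=0, high=3, mid=1: a[1]=9 < 26, so low = 2
  low=2, high=3, mid=2: a[2]=23 < 26, so low = 3
Now low = high = 3, so the insertion index is 3.
Final answer: 3


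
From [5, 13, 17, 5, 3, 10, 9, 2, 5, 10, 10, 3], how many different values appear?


List all unique values:
Distinct values: [2, 3, 5, 9, 10, 13, 17]
Count = 7
Final answer: 7


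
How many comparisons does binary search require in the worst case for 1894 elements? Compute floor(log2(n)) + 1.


Binary search halves the search space each step.
Maximum comparisons = floor(log2(1894)) + 1
log2(1894) = 10.8872
floor(log2(1894)) = 10, so 10 + 1 = 11
Final answer: 11


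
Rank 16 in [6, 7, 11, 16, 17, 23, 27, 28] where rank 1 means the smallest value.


Sort ascending: [6, 7, 11, 16, 17, 23, 27, 28]
Find 16 in the sorted list.
16 is at position 4 (1-indexed).
Final answer: 4


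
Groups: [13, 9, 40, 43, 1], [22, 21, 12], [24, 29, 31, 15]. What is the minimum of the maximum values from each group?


Find max of each group:
  Group 1: [13, 9, 40, 43, 1] -> max = 43
  Group 2: [22, 21, 12] -> max = 22
  Group 3: [24, 29, 31, 15] -> max = 31
Maxes: [43, 22, 31]
Minimum of maxes = 22
Final answer: 22


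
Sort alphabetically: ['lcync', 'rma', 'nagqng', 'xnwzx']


Compare strings character by character (the first differing letter decides):
  'lcync' < 'nagqng' since 'l' < 'n' at position 1
  'nagqng' < 'rma' since 'n' < 'r' at position 1
  'rma' < 'xnwzx' since 'r' < 'x' at position 1
Chaining these comparisons gives the alphabetical order.
Final answer: ['lcync', 'nagqng', 'rma', 'xnwzx']


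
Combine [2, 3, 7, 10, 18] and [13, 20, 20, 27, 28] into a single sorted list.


List A: [2, 3, 7, 10, 18]
List B: [13, 20, 20, 27, 28]
Repeatedly compare the front elements and take the smaller:
  2 vs 13 -> take 2
  3 vs 13 -> take 3
  7 vs 13 -> take 7
  10 vs 13 -> take 10
  18 vs 13 -> take 13
  18 vs 20 -> take 18
  A is exhausted; append the rest of B: [20, 20, 27, 28]
Final answer: [2, 3, 7, 10, 13, 18, 20, 20, 27, 28]


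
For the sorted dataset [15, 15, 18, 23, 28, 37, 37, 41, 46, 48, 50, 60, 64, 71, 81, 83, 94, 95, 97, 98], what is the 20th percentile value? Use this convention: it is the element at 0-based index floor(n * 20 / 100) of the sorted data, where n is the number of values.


The dataset has n = 20 elements.
Index = floor(20 * 20 / 100) = floor(400 / 100) = floor(4) = 4
Counting from index 0 in the sorted data, the element at index 4 is 28.
Final answer: 28


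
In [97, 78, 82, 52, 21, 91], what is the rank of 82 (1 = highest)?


Sort descending: [97, 91, 82, 78, 52, 21]
Find 82 in the sorted list.
82 is at position 3.
Final answer: 3


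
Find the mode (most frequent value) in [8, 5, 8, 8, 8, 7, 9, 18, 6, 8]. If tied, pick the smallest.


Count the frequency of each value:
  5 appears 1 time(s)
  6 appears 1 time(s)
  7 appears 1 time(s)
  8 appears 5 time(s)
  9 appears 1 time(s)
  18 appears 1 time(s)
Maximum frequency is 5.
Only 8 reaches that frequency, so it is the mode.
Final answer: 8


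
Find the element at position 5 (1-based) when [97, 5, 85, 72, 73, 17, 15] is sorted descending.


Sort descending: [97, 85, 73, 72, 17, 15, 5]
The 5th element (1-indexed) is at index 4.
Value = 17
Final answer: 17


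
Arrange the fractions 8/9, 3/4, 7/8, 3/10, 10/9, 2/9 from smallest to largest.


Convert to decimal for comparison:
  8/9 = 0.8889
  3/4 = 0.75
  7/8 = 0.875
  3/10 = 0.3
  10/9 = 1.1111
  2/9 = 0.2222
Decimals in increasing order: 0.2222 < 0.3 < 0.75 < 0.875 < 0.8889 < 1.1111
Writing each back as its fraction gives the sorted order.
Final answer: 2/9, 3/10, 3/4, 7/8, 8/9, 10/9


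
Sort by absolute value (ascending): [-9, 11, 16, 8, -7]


Compute absolute values:
  |-9| = 9
  |11| = 11
  |16| = 16
  |8| = 8
  |-7| = 7
Absolute values in increasing order: 7 < 8 < 9 < 11 < 16
Listing the original numbers in that order gives the answer.
Final answer: [-7, 8, -9, 11, 16]


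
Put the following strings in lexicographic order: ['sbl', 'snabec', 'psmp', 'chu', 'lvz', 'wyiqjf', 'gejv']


Compare strings character by character (the first differing letter decides):
  'chu' < 'gejv' since 'c' < 'g' at position 1
  'gejv' < 'lvz' since 'g' < 'l' at position 1
  'lvz' < 'psmp' since 'l' < 'p' at position 1
  'psmp' < 'sbl' since 'p' < 's' at position 1
  'sbl' < 'snabec' since 'b' < 'n' at position 2
  'snabec' < 'wyiqjf' since 's' < 'w' at position 1
Chaining these comparisons gives the alphabetical order.
Final answer: ['chu', 'gejv', 'lvz', 'psmp', 'sbl', 'snabec', 'wyiqjf']


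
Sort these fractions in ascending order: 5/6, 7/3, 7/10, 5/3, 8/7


Convert to decimal for comparison:
  5/6 = 0.8333
  7/3 = 2.3333
  7/10 = 0.7
  5/3 = 1.6667
  8/7 = 1.1429
Decimals in increasing order: 0.7 < 0.8333 < 1.1429 < 1.6667 < 2.3333
Writing each back as its fraction gives the sorted order.
Final answer: 7/10, 5/6, 8/7, 5/3, 7/3


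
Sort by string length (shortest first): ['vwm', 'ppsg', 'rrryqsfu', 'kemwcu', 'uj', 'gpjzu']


Compute lengths:
  'vwm' has length 3
  'ppsg' has length 4
  'rrryqsfu' has length 8
  'kemwcu' has length 6
  'uj' has length 2
  'gpjzu' has length 5
Lengths in increasing order: 2 < 3 < 4 < 5 < 6 < 8
Listing the words in that order gives the answer.
Final answer: ['uj', 'vwm', 'ppsg', 'gpjzu', 'kemwcu', 'rrryqsfu']


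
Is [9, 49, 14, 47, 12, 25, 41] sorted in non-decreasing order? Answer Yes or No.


Check consecutive pairs:
  9 <= 49? True
  49 <= 14? False
  14 <= 47? True
  47 <= 12? False
  12 <= 25? True
  25 <= 41? True
2 consecutive pair(s) are out of order, so the list is not sorted.
Final answer: No


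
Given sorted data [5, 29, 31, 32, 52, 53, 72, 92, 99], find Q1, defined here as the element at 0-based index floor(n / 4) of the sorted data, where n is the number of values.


The list has n = 9 elements.
Q1 index = floor(9 / 4) = floor(2.25) = 2
Counting from index 0 in the sorted data, the element at index 2 is 31.
Final answer: 31


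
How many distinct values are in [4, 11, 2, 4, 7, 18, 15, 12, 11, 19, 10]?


List all unique values:
Distinct values: [2, 4, 7, 10, 11, 12, 15, 18, 19]
Count = 9
Final answer: 9


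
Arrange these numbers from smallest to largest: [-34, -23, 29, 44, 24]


Original list: [-34, -23, 29, 44, 24]
Repeatedly take the smallest remaining element:
  Remaining [-34, -23, 29, 44, 24] -> smallest is -34
  Remaining [-23, 29, 44, 24] -> smallest is -23
  Remaining [29, 44, 24] -> smallest is 24
  Remaining [29, 44] -> smallest is 29
  Remaining [44] -> smallest is 44
Collecting the picks in order gives the sorted list.
Final answer: [-34, -23, 24, 29, 44]


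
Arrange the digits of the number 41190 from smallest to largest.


The number 41190 has digits: 4, 1, 1, 9, 0
Sorted: 0, 1, 1, 4, 9
Joining the sorted digits gives the result.
Final answer: 01149


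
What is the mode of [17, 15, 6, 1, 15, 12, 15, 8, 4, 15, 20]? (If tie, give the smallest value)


Count the frequency of each value:
  1 appears 1 time(s)
  4 appears 1 time(s)
  6 appears 1 time(s)
  8 appears 1 time(s)
  12 appears 1 time(s)
  15 appears 4 time(s)
  17 appears 1 time(s)
  20 appears 1 time(s)
Maximum frequency is 4.
Only 15 reaches that frequency, so it is the mode.
Final answer: 15


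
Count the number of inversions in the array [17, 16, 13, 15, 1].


For each element, count the later elements that are smaller than it:
  17 (index 0): smaller elements after it = [16, 13, 15, 1] -> 4
  16 (index 1): smaller elements after it = [13, 15, 1] -> 3
  13 (index 2): smaller elements after it = [1] -> 1
  15 (index 3): smaller elements after it = [1] -> 1
Total inversions = 4 + 3 + 1 + 1 = 9
Final answer: 9


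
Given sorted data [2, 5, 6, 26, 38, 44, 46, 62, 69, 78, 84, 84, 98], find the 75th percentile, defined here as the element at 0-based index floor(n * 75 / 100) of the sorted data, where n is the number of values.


The dataset has n = 13 elements.
Index = floor(13 * 75 / 100) = floor(975 / 100) = floor(9.75) = 9
Counting from index 0 in the sorted data, the element at index 9 is 78.
Final answer: 78


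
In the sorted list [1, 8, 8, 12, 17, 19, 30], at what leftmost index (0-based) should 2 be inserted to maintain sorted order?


List is sorted: [1, 8, 8, 12, 17, 19, 30]
We need the leftmost position where 2 can be inserted, i.e. the first index whose element is >= 2 (or the end of the list if none is).
Binary search with low=0, high=7 (0-based indices):
  low=0, high=7, mid=3: a[3]=12 >= 2, so high = 3
  low=0, high=3, mid=1: a[1]=8 >= 2, so high = 1
  low=0, high=1, mid=0: a[0]=1 < 2, so low = 1
Now low = high = 1, so the insertion index is 1.
Final answer: 1


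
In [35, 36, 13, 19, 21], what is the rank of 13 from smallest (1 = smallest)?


Sort ascending: [13, 19, 21, 35, 36]
Find 13 in the sorted list.
13 is at position 1 (1-indexed).
Final answer: 1


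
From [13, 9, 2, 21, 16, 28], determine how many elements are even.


Check each element:
  13 is odd
  9 is odd
  2 is even
  21 is odd
  16 is even
  28 is even
Evens: [2, 16, 28]
Count of evens = 3
Final answer: 3


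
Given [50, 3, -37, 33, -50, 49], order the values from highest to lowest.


Original list: [50, 3, -37, 33, -50, 49]
Repeatedly take the largest remaining element:
  Remaining [50, 3, -37, 33, -50, 49] -> largest is 50
  Remaining [3, -37, 33, -50, 49] -> largest is 49
  Remaining [3, -37, 33, -50] -> largest is 33
  Remaining [3, -37, -50] -> largest is 3
  Remaining [-37, -50] -> largest is -37
  Remaining [-50] -> largest is -50
Collecting the picks in order gives the descending list.
Final answer: [50, 49, 33, 3, -37, -50]


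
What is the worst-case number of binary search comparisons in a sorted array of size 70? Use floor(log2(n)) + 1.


Binary search halves the search space each step.
Maximum comparisons = floor(log2(70)) + 1
log2(70) = 6.1293
floor(log2(70)) = 6, so 6 + 1 = 7
Final answer: 7


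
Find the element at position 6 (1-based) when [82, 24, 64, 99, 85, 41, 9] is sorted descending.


Sort descending: [99, 85, 82, 64, 41, 24, 9]
The 6th element (1-indexed) is at index 5.
Value = 24
Final answer: 24


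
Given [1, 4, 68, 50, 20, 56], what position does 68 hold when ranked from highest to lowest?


Sort descending: [68, 56, 50, 20, 4, 1]
Find 68 in the sorted list.
68 is at position 1.
Final answer: 1


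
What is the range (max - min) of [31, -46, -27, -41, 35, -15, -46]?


Maximum value: 35
Minimum value: -46
Range = 35 - (-46) = 81
Final answer: 81


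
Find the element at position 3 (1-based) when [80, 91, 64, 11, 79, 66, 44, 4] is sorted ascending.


Sort ascending: [4, 11, 44, 64, 66, 79, 80, 91]
The 3rd element (1-indexed) is at index 2.
Value = 44
Final answer: 44


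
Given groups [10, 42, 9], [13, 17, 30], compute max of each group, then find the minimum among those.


Find max of each group:
  Group 1: [10, 42, 9] -> max = 42
  Group 2: [13, 17, 30] -> max = 30
Maxes: [42, 30]
Minimum of maxes = 30
Final answer: 30


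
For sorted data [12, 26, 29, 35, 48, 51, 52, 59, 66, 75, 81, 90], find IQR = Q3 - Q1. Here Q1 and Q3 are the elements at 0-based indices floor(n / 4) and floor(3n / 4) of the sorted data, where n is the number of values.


The data has n = 12 elements.
Q1 index = floor(12 / 4) = floor(3) = 3; Q3 index = floor(3 * 12 / 4) = floor(9) = 9
Q1 = element at index 3 = 35
Q3 = element at index 9 = 75
IQR = 75 - 35 = 40
Final answer: 40


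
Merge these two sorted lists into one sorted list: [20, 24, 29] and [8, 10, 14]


List A: [20, 24, 29]
List B: [8, 10, 14]
Repeatedly compare the front elements and take the smaller:
  20 vs 8 -> take 8
  20 vs 10 -> take 10
  20 vs 14 -> take 14
  B is exhausted; append the rest of A: [20, 24, 29]
Final answer: [8, 10, 14, 20, 24, 29]


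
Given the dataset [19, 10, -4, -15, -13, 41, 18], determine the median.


First, sort the list: [-15, -13, -4, 10, 18, 19, 41]
The list has 7 elements (odd count).
The middle index is 3 (0-based), and the element there is 10.
Final answer: 10


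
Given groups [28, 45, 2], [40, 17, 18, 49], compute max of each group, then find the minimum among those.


Find max of each group:
  Group 1: [28, 45, 2] -> max = 45
  Group 2: [40, 17, 18, 49] -> max = 49
Maxes: [45, 49]
Minimum of maxes = 45
Final answer: 45


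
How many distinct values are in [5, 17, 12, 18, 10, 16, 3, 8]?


List all unique values:
Distinct values: [3, 5, 8, 10, 12, 16, 17, 18]
Count = 8
Final answer: 8


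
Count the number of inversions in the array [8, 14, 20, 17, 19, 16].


For each element, count the later elements that are smaller than it:
  8 (index 0): smaller elements after it = [] -> 0
  14 (index 1): smaller elements after it = [] -> 0
  20 (index 2): smaller elements after it = [17, 19, 16] -> 3
  17 (index 3): smaller elements after it = [16] -> 1
  19 (index 4): smaller elements after it = [16] -> 1
Total inversions = 0 + 0 + 3 + 1 + 1 = 5
Final answer: 5


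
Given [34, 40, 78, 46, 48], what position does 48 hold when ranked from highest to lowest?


Sort descending: [78, 48, 46, 40, 34]
Find 48 in the sorted list.
48 is at position 2.
Final answer: 2


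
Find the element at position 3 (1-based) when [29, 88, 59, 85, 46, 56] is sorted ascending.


Sort ascending: [29, 46, 56, 59, 85, 88]
The 3rd element (1-indexed) is at index 2.
Value = 56
Final answer: 56


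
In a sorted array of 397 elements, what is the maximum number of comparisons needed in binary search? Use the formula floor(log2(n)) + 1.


Binary search halves the search space each step.
Maximum comparisons = floor(log2(397)) + 1
log2(397) = 8.633
floor(log2(397)) = 8, so 8 + 1 = 9
Final answer: 9


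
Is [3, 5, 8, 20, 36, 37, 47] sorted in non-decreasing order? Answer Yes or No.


Check consecutive pairs:
  3 <= 5? True
  5 <= 8? True
  8 <= 20? True
  20 <= 36? True
  36 <= 37? True
  37 <= 47? True
Every consecutive pair is in order, so the list is non-decreasing.
Final answer: Yes


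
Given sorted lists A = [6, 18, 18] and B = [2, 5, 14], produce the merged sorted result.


List A: [6, 18, 18]
List B: [2, 5, 14]
Repeatedly compare the front elements and take the smaller:
  6 vs 2 -> take 2
  6 vs 5 -> take 5
  6 vs 14 -> take 6
  18 vs 14 -> take 14
  B is exhausted; append the rest of A: [18, 18]
Final answer: [2, 5, 6, 14, 18, 18]


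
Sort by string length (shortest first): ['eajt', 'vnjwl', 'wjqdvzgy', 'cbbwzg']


Compute lengths:
  'eajt' has length 4
  'vnjwl' has length 5
  'wjqdvzgy' has length 8
  'cbbwzg' has length 6
Lengths in increasing order: 4 < 5 < 6 < 8
Listing the words in that order gives the answer.
Final answer: ['eajt', 'vnjwl', 'cbbwzg', 'wjqdvzgy']


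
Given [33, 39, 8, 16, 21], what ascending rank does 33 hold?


Sort ascending: [8, 16, 21, 33, 39]
Find 33 in the sorted list.
33 is at position 4 (1-indexed).
Final answer: 4


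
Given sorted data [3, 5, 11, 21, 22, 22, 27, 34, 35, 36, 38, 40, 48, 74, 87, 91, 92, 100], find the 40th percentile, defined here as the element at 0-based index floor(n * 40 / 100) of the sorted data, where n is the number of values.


The dataset has n = 18 elements.
Index = floor(18 * 40 / 100) = floor(720 / 100) = floor(7.2) = 7
Counting from index 0 in the sorted data, the element at index 7 is 34.
Final answer: 34


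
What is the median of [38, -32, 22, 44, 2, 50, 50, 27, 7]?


First, sort the list: [-32, 2, 7, 22, 27, 38, 44, 50, 50]
The list has 9 elements (odd count).
The middle index is 4 (0-based), and the element there is 27.
Final answer: 27


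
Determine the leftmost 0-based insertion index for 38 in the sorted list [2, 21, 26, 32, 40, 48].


List is sorted: [2, 21, 26, 32, 40, 48]
We need the leftmost position where 38 can be inserted, i.e. the first index whose element is >= 38 (or the end of the list if none is).
Binary search with low=0, high=6 (0-based indices):
  low=0, high=6, mid=3: a[3]=32 < 38, so low = 4
  low=4, high=6, mid=5: a[5]=48 >= 38, so high = 5
  low=4, high=5, mid=4: a[4]=40 >= 38, so high = 4
Now low = high = 4, so the insertion index is 4.
Final answer: 4


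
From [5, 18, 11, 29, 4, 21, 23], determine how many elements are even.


Check each element:
  5 is odd
  18 is even
  11 is odd
  29 is odd
  4 is even
  21 is odd
  23 is odd
Evens: [18, 4]
Count of evens = 2
Final answer: 2


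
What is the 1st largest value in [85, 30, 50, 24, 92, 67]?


Sort descending: [92, 85, 67, 50, 30, 24]
The 1st element (1-indexed) is at index 0.
Value = 92
Final answer: 92


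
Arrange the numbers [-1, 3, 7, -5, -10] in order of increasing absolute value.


Compute absolute values:
  |-1| = 1
  |3| = 3
  |7| = 7
  |-5| = 5
  |-10| = 10
Absolute values in increasing order: 1 < 3 < 5 < 7 < 10
Listing the original numbers in that order gives the answer.
Final answer: [-1, 3, -5, 7, -10]


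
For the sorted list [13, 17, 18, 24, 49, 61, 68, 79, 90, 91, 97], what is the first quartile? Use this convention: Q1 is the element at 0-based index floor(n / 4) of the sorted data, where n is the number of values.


The list has n = 11 elements.
Q1 index = floor(11 / 4) = floor(2.75) = 2
Counting from index 0 in the sorted data, the element at index 2 is 18.
Final answer: 18


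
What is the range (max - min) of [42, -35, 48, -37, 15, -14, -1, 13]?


Maximum value: 48
Minimum value: -37
Range = 48 - (-37) = 85
Final answer: 85


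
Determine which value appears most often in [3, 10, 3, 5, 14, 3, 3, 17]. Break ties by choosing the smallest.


Count the frequency of each value:
  3 appears 4 time(s)
  5 appears 1 time(s)
  10 appears 1 time(s)
  14 appears 1 time(s)
  17 appears 1 time(s)
Maximum frequency is 4.
Only 3 reaches that frequency, so it is the mode.
Final answer: 3


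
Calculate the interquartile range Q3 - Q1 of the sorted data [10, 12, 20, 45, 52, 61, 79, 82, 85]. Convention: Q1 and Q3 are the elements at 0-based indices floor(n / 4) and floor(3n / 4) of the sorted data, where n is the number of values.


The data has n = 9 elements.
Q1 index = floor(9 / 4) = floor(2.25) = 2; Q3 index = floor(3 * 9 / 4) = floor(6.75) = 6
Q1 = element at index 2 = 20
Q3 = element at index 6 = 79
IQR = 79 - 20 = 59
Final answer: 59


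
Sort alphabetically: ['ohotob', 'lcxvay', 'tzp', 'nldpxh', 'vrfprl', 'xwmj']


Compare strings character by character (the first differing letter decides):
  'lcxvay' < 'nldpxh' since 'l' < 'n' at position 1
  'nldpxh' < 'ohotob' since 'n' < 'o' at position 1
  'ohotob' < 'tzp' since 'o' < 't' at position 1
  'tzp' < 'vrfprl' since 't' < 'v' at position 1
  'vrfprl' < 'xwmj' since 'v' < 'x' at position 1
Chaining these comparisons gives the alphabetical order.
Final answer: ['lcxvay', 'nldpxh', 'ohotob', 'tzp', 'vrfprl', 'xwmj']


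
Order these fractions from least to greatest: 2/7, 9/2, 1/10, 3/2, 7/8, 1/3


Convert to decimal for comparison:
  2/7 = 0.2857
  9/2 = 4.5
  1/10 = 0.1
  3/2 = 1.5
  7/8 = 0.875
  1/3 = 0.3333
Decimals in increasing order: 0.1 < 0.2857 < 0.3333 < 0.875 < 1.5 < 4.5
Writing each back as its fraction gives the sorted order.
Final answer: 1/10, 2/7, 1/3, 7/8, 3/2, 9/2


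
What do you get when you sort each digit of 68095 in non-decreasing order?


The number 68095 has digits: 6, 8, 0, 9, 5
Sorted: 0, 5, 6, 8, 9
Joining the sorted digits gives the result.
Final answer: 05689


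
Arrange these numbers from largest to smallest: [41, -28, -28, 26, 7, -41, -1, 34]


Original list: [41, -28, -28, 26, 7, -41, -1, 34]
Repeatedly take the largest remaining element:
  Remaining [41, -28, -28, 26, 7, -41, -1, 34] -> largest is 41
  Remaining [-28, -28, 26, 7, -41, -1, 34] -> largest is 34
  Remaining [-28, -28, 26, 7, -41, -1] -> largest is 26
  Remaining [-28, -28, 7, -41, -1] -> largest is 7
  Remaining [-28, -28, -41, -1] -> largest is -1
  Remaining [-28, -28, -41] -> largest is -28
  Remaining [-28, -41] -> largest is -28
  Remaining [-41] -> largest is -41
Collecting the picks in order gives the descending list.
Final answer: [41, 34, 26, 7, -1, -28, -28, -41]


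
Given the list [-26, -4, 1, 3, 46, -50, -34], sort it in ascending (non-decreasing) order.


Original list: [-26, -4, 1, 3, 46, -50, -34]
Repeatedly take the smallest remaining element:
  Remaining [-26, -4, 1, 3, 46, -50, -34] -> smallest is -50
  Remaining [-26, -4, 1, 3, 46, -34] -> smallest is -34
  Remaining [-26, -4, 1, 3, 46] -> smallest is -26
  Remaining [-4, 1, 3, 46] -> smallest is -4
  Remaining [1, 3, 46] -> smallest is 1
  Remaining [3, 46] -> smallest is 3
  Remaining [46] -> smallest is 46
Collecting the picks in order gives the sorted list.
Final answer: [-50, -34, -26, -4, 1, 3, 46]


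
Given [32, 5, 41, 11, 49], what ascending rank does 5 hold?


Sort ascending: [5, 11, 32, 41, 49]
Find 5 in the sorted list.
5 is at position 1 (1-indexed).
Final answer: 1


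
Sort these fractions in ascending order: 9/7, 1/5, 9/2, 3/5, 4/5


Convert to decimal for comparison:
  9/7 = 1.2857
  1/5 = 0.2
  9/2 = 4.5
  3/5 = 0.6
  4/5 = 0.8
Decimals in increasing order: 0.2 < 0.6 < 0.8 < 1.2857 < 4.5
Writing each back as its fraction gives the sorted order.
Final answer: 1/5, 3/5, 4/5, 9/7, 9/2


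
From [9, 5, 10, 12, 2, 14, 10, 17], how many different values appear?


List all unique values:
Distinct values: [2, 5, 9, 10, 12, 14, 17]
Count = 7
Final answer: 7


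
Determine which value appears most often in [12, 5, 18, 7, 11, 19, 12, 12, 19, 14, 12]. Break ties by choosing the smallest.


Count the frequency of each value:
  5 appears 1 time(s)
  7 appears 1 time(s)
  11 appears 1 time(s)
  12 appears 4 time(s)
  14 appears 1 time(s)
  18 appears 1 time(s)
  19 appears 2 time(s)
Maximum frequency is 4.
Only 12 reaches that frequency, so it is the mode.
Final answer: 12


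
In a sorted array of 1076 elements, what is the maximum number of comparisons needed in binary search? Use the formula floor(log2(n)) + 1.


Binary search halves the search space each step.
Maximum comparisons = floor(log2(1076)) + 1
log2(1076) = 10.0715
floor(log2(1076)) = 10, so 10 + 1 = 11
Final answer: 11


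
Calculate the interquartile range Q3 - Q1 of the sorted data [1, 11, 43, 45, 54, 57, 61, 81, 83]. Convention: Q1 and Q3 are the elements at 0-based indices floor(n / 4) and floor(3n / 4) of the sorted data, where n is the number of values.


The data has n = 9 elements.
Q1 index = floor(9 / 4) = floor(2.25) = 2; Q3 index = floor(3 * 9 / 4) = floor(6.75) = 6
Q1 = element at index 2 = 43
Q3 = element at index 6 = 61
IQR = 61 - 43 = 18
Final answer: 18


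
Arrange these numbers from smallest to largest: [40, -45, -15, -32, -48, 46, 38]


Original list: [40, -45, -15, -32, -48, 46, 38]
Repeatedly take the smallest remaining element:
  Remaining [40, -45, -15, -32, -48, 46, 38] -> smallest is -48
  Remaining [40, -45, -15, -32, 46, 38] -> smallest is -45
  Remaining [40, -15, -32, 46, 38] -> smallest is -32
  Remaining [40, -15, 46, 38] -> smallest is -15
  Remaining [40, 46, 38] -> smallest is 38
  Remaining [40, 46] -> smallest is 40
  Remaining [46] -> smallest is 46
Collecting the picks in order gives the sorted list.
Final answer: [-48, -45, -32, -15, 38, 40, 46]


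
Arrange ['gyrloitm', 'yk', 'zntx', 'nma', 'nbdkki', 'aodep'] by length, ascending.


Compute lengths:
  'gyrloitm' has length 8
  'yk' has length 2
  'zntx' has length 4
  'nma' has length 3
  'nbdkki' has length 6
  'aodep' has length 5
Lengths in increasing order: 2 < 3 < 4 < 5 < 6 < 8
Listing the words in that order gives the answer.
Final answer: ['yk', 'nma', 'zntx', 'aodep', 'nbdkki', 'gyrloitm']


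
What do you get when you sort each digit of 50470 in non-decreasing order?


The number 50470 has digits: 5, 0, 4, 7, 0
Sorted: 0, 0, 4, 5, 7
Joining the sorted digits gives the result.
Final answer: 00457


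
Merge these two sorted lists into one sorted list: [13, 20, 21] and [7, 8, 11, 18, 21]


List A: [13, 20, 21]
List B: [7, 8, 11, 18, 21]
Repeatedly compare the front elements and take the smaller:
  13 vs 7 -> take 7
  13 vs 8 -> take 8
  13 vs 11 -> take 11
  13 vs 18 -> take 13
  20 vs 18 -> take 18
  20 vs 21 -> take 20
  21 vs 21 -> take 21
  A is exhausted; append the rest of B: [21]
Final answer: [7, 8, 11, 13, 18, 20, 21, 21]


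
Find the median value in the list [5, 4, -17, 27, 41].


First, sort the list: [-17, 4, 5, 27, 41]
The list has 5 elements (odd count).
The middle index is 2 (0-based), and the element there is 5.
Final answer: 5


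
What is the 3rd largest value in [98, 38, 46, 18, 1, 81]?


Sort descending: [98, 81, 46, 38, 18, 1]
The 3rd element (1-indexed) is at index 2.
Value = 46
Final answer: 46


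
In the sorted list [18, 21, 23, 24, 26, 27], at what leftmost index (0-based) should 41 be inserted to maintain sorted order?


List is sorted: [18, 21, 23, 24, 26, 27]
We need the leftmost position where 41 can be inserted, i.e. the first index whose element is >= 41 (or the end of the list if none is).
Binary search with low=0, high=6 (0-based indices):
  low=0, high=6, mid=3: a[3]=24 < 41, so low = 4
  low=4, high=6, mid=5: a[5]=27 < 41, so low = 6
Now low = high = 6, so the insertion index is 6.
Final answer: 6


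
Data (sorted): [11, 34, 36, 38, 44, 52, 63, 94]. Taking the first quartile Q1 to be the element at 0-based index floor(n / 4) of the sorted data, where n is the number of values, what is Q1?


The list has n = 8 elements.
Q1 index = floor(8 / 4) = floor(2) = 2
Counting from index 0 in the sorted data, the element at index 2 is 36.
Final answer: 36


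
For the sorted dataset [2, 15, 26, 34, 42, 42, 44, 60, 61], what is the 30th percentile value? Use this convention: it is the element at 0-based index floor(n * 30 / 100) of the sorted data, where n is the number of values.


The dataset has n = 9 elements.
Index = floor(9 * 30 / 100) = floor(270 / 100) = floor(2.7) = 2
Counting from index 0 in the sorted data, the element at index 2 is 26.
Final answer: 26


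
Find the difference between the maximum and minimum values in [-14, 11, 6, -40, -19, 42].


Maximum value: 42
Minimum value: -40
Range = 42 - (-40) = 82
Final answer: 82


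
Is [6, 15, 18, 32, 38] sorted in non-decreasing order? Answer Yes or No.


Check consecutive pairs:
  6 <= 15? True
  15 <= 18? True
  18 <= 32? True
  32 <= 38? True
Every consecutive pair is in order, so the list is non-decreasing.
Final answer: Yes
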